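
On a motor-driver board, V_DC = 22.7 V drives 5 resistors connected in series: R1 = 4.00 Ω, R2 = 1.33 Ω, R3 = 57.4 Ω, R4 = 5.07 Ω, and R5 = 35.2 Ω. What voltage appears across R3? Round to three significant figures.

V ≈ 12.7 V

Total series resistance ΣR = 4.00 + 1.33 + 57.4 + 5.07 + 35.2 = 103.0 Ω.
By the voltage-divider rule, V = 22.7 × 57.40/103.0 = 12.65 V.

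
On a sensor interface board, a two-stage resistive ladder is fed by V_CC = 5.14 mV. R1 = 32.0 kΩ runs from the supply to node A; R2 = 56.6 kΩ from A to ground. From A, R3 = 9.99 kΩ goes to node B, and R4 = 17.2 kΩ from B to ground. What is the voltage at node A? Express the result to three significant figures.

V_A ≈ 1.87 mV

Looking into the second stage from A: R3 + R4 = 27.19 kΩ appears in parallel with R2.
R2 ‖ (R3+R4) = 18.37 kΩ.
V_A = 5.14 × 18.37/(32.0 + 18.37) = 1.874 mV.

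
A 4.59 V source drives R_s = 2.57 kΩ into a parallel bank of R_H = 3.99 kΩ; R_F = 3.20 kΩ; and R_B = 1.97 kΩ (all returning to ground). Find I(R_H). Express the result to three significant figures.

I ≈ 0.307 mA

Equivalent of the parallel group: R_p = 0.9339 kΩ.
V_A = 4.59 × 0.9339/3.504 = 1.223 V.
I(R_H) = V_A / R_H = 1.223/3.99 = 0.3066 mA.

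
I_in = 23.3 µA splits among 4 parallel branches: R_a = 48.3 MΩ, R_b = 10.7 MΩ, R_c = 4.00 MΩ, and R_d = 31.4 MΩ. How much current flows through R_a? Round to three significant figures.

Conductances: ΣG = 1/48.3 + 1/10.7 + 1/4.00 + 1/31.4 = 0.3960 (1/MΩ).
R_a takes the fraction G_k/ΣG = 0.02070/0.3960 = 0.05228, so I = 23.3 × 0.05228 = 1.218 µA.

I ≈ 1.22 µA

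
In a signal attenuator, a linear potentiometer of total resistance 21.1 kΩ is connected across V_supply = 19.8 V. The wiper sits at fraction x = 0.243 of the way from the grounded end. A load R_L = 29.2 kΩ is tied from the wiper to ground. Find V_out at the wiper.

V_out ≈ 4.25 V

Lower segment x·R_p = 5.127 kΩ; upper segment (1−x)·R_p = 15.97 kΩ.
(x·R_p) ‖ R_L = 4.361 kΩ.
Then V_out = V_supply · 4.361/(15.97 + 4.361) = 4.247 V.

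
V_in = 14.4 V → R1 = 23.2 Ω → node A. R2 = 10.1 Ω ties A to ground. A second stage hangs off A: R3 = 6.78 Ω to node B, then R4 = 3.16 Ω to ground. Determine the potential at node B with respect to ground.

The second stage (R3 + R4 = 9.940 Ω) loads node A in parallel with R2.
Effective lower resistance at A: R2 ‖ 9.940 = 5.010 Ω.
So V_A = 14.4 × 0.1776 = 2.557 V.
Stage 2 is unloaded, so V_B = V_A · R4/(R3+R4) = 2.557 × 3.16/9.940 = 0.8130 V.

V_B ≈ 0.813 V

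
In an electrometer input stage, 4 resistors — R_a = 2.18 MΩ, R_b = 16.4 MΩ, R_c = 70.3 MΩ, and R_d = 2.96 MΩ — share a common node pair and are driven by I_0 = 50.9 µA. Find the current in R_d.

I ≈ 19.7 µA

Total conductance ΣG = 1/2.18 + 1/16.4 + 1/70.3 + 1/2.96 = 0.8718 (units of 1/MΩ).
Current divider: I(R_d) = I_0 · G_k/ΣG = 50.9 × (0.3378/0.8718) = 50.9 × 0.3875 = 19.73 µA.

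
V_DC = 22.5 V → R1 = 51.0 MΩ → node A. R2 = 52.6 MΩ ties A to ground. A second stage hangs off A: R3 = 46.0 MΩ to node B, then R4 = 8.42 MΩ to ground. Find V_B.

V_B ≈ 1.20 V

The second stage (R3 + R4 = 54.42 MΩ) loads node A in parallel with R2.
R2 ‖ (R3+R4) = 26.75 MΩ.
So V_A = 22.5 × 0.3440 = 7.741 V.
Stage 2 is unloaded, so V_B = V_A · R4/(R3+R4) = 7.741 × 8.42/54.42 = 1.198 V.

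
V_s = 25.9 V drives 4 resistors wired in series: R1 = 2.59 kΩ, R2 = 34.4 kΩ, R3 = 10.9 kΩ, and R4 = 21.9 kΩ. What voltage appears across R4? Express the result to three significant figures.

Series total: ΣR = 2.59 + 34.4 + 10.9 + 21.9 = 69.79 kΩ.
By the voltage-divider rule, V = 25.9 × 21.90/69.79 = 8.127 V.

V ≈ 8.13 V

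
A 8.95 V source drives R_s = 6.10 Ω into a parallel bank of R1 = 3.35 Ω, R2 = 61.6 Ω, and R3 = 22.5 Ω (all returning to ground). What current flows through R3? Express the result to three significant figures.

Parallel bank: R_p = 1/(1/3.35 + 1/61.6 + 1/22.5) = 2.784 Ω.
V_A = 8.95 × 2.784/8.884 = 2.805 V.
Branch current I = V_A/R3 = 2.805/22.5 = 0.1247 A.

I ≈ 0.125 A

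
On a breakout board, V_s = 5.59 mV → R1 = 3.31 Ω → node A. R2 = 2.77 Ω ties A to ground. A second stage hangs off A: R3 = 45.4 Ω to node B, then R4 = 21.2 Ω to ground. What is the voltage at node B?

V_B ≈ 0.793 mV

Node A sees R2 in parallel with the series input of stage 2, R3 + R4 = 66.60 Ω.
Effective lower resistance at A: R2 ‖ 66.60 = 2.659 Ω.
V_A = 5.59 × 2.659/(3.31 + 2.659) = 2.490 mV.
Stage 2 is unloaded, so V_B = V_A · R4/(R3+R4) = 2.490 × 21.2/66.60 = 0.7927 mV.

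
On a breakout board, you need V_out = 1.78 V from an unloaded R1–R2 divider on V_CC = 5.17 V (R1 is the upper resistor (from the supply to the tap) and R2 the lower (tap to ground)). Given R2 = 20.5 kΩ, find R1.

V_out/V_CC = R2/(R1+R2) = 0.3443.
Rearranging, R1 = R2·(1−k)/k = 20.5 × 1.904 = 39.04 kΩ.

R1 ≈ 39.0 kΩ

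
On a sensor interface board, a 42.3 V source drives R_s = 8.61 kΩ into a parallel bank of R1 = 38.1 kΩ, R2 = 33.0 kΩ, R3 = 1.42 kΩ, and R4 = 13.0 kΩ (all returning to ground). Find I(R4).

Parallel bank: R_p = 1/(1/38.1 + 1/33.0 + 1/1.42 + 1/13.0) = 1.194 kΩ.
V_A by voltage divider: V_A = 42.3 × 1.194/(8.61 + 1.194) = 5.151 V.
I(R4) = V_A / R4 = 5.151/13.0 = 0.3962 mA.

I ≈ 0.396 mA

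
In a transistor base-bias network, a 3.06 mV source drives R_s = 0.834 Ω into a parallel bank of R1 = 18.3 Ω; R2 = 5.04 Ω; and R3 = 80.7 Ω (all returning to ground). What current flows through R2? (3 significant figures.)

Equivalent of the parallel group: R_p = 3.767 Ω.
V_A = 3.06 × 3.767/4.601 = 2.505 mV.
Branch current I = V_A/R2 = 2.505/5.04 = 0.4971 mA.

I ≈ 0.497 mA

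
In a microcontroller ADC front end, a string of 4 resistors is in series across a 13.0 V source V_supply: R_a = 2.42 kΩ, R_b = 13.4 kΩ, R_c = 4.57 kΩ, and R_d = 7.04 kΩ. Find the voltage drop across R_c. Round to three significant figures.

V ≈ 2.17 V

Series total: ΣR = 2.42 + 13.4 + 4.57 + 7.04 = 27.43 kΩ.
By the voltage-divider rule, V = 13.0 × 4.570/27.43 = 2.166 V.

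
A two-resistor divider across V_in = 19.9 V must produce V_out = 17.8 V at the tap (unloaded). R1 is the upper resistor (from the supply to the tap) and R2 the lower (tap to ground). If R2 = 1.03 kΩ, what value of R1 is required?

R1 ≈ 0.122 kΩ

The divider ratio is R2/(R1+R2) = 17.8/19.9 = 0.8945.
So R1 = R2 · (V_in/V_out − 1) = 1.03 × (19.9/17.8 − 1) = 1.03 × 0.1180 = 0.1215 kΩ.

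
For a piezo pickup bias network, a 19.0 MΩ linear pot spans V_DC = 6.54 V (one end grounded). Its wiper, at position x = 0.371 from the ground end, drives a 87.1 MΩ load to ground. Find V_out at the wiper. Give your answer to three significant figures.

Split the track: R_lower = x·R_p = 7.049 MΩ, R_upper = (1−x)·R_p = 11.95 MΩ.
(x·R_p) ‖ R_L = 6.521 MΩ.
Loaded-divider output: V_out = 6.54 × 0.3530 = 2.309 V.

V_out ≈ 2.31 V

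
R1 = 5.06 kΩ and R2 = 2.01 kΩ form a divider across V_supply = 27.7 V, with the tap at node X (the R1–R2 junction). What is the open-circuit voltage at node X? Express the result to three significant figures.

V_th is the unloaded tap voltage: V_supply · R2/(R1+R2) = 27.7 × 0.2843 = 7.875 V.

V_th ≈ 7.88 V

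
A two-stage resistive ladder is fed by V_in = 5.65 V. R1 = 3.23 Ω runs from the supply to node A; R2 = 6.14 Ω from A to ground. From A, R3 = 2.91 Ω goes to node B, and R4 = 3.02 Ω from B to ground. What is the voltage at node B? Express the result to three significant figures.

Node A sees R2 in parallel with the series input of stage 2, R3 + R4 = 5.930 Ω.
R2 ‖ (R3+R4) = 3.017 Ω.
First divider: V_A = V_in · 3.017/(3.23 + 3.017) = 2.728 V.
Stage 2 is unloaded, so V_B = V_A · R4/(R3+R4) = 2.728 × 3.02/5.930 = 1.390 V.

V_B ≈ 1.39 V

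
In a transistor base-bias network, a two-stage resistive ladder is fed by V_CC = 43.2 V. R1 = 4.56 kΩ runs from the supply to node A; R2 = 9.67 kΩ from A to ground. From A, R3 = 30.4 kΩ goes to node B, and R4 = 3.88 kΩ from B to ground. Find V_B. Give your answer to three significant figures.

Node A sees R2 in parallel with the series input of stage 2, R3 + R4 = 34.28 kΩ.
Effective lower resistance at A: R2 ‖ 34.28 = 7.542 kΩ.
So V_A = 43.2 × 0.6232 = 26.92 V.
Then the unloaded second divider: V_B = V_A × R4/(R3+R4) = 26.92 × 0.1132 = 3.047 V.

V_B ≈ 3.05 V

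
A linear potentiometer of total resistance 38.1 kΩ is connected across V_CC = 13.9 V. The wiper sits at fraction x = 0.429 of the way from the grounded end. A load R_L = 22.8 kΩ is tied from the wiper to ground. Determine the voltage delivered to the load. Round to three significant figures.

V_out ≈ 4.23 V

The pot divides into 21.76 kΩ above the wiper and 16.34 kΩ below.
Lower segment in parallel with the load: 16.34 ‖ 22.8 = 9.520 kΩ.
Loaded-divider output: V_out = 13.9 × 0.3044 = 4.231 V.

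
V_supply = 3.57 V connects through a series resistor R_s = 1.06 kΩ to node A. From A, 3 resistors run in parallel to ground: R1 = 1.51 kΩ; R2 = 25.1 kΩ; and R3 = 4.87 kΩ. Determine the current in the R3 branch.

I ≈ 0.374 mA

Parallel bank: R_p = 1/(1/1.51 + 1/25.1 + 1/4.87) = 1.102 kΩ.
V_A = 3.57 × 1.102/2.162 = 1.820 V.
I(R3) = V_A / R3 = 1.820/4.87 = 0.3737 mA.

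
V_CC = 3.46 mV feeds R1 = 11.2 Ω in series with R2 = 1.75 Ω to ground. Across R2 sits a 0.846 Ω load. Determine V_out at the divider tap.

First combine the lower leg with the load: R2 ‖ R_L = 0.5703 Ω.
Then V_out = V_CC · R2'/(R1 + R2') = 3.46 × 0.5703/11.77 = 0.1676 mV.

V_out ≈ 0.168 mV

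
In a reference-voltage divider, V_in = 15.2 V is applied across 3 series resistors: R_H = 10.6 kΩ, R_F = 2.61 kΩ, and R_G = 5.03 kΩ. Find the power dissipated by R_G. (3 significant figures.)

P ≈ 3.49 mW

Series current I = V_in/ΣR = 15.2/18.24 = 0.8333 mA.
P(R_G) = I²·R_G = (0.8333)² × 5.03 = 3.493 mW.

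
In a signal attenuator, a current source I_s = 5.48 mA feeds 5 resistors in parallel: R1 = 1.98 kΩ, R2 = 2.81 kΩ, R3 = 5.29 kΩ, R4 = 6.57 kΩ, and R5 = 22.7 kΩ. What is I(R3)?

ΣG = 1/1.98 + 1/2.81 + 1/5.29 + 1/6.57 + 1/22.7 = 1.246.
By the current-divider rule, I = I_s · G_k/ΣG = 5.48 × 0.1517 = 0.8312 mA.

I ≈ 0.831 mA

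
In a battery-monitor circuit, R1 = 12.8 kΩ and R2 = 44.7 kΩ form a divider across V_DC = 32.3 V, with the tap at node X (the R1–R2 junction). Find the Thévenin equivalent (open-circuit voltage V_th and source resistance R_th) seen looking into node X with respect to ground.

V_th is the unloaded tap voltage: V_DC · R2/(R1+R2) = 32.3 × 0.7774 = 25.11 V.
Zeroing V_DC shorts the top of R1 to ground, so R_th = R1 ‖ R2 = 9.951 kΩ.

V_th ≈ 25.1 V, R_th ≈ 9.95 kΩ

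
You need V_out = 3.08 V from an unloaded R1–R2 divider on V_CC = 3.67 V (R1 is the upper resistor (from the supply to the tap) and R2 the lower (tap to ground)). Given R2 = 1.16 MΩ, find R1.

The divider ratio is R2/(R1+R2) = 3.08/3.67 = 0.8392.
So R1 = R2 · (V_CC/V_out − 1) = 1.16 × (3.67/3.08 − 1) = 1.16 × 0.1916 = 0.2222 MΩ.

R1 ≈ 0.222 MΩ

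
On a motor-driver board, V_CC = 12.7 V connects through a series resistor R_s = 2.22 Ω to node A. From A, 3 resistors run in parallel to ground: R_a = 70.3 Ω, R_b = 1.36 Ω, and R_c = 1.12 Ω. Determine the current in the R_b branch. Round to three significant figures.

Combine the parallel branches: R_p = (1/70.3 + 1/1.36 + 1/1.12)⁻¹ = 0.6089 Ω.
V_A by voltage divider: V_A = 12.7 × 0.6089/(2.22 + 0.6089) = 2.733 V.
Branch current I = V_A/R_b = 2.733/1.36 = 2.010 A.

I ≈ 2.01 A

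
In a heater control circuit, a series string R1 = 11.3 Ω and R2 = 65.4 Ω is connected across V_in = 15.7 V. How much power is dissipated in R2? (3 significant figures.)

ΣR = 76.70 Ω → I = 15.7/76.70 = 0.2047 A.
P(R2) = I²·R2 = (0.2047)² × 65.4 = 2.740 W.

P ≈ 2.74 W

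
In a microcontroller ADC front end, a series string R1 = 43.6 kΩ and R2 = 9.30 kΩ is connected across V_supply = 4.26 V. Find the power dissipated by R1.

P ≈ 0.283 mW

ΣR = 52.90 kΩ → I = 4.26/52.90 = 0.08053 mA.
P = I²R = 0.006485 × 43.6 = 0.2827 mW.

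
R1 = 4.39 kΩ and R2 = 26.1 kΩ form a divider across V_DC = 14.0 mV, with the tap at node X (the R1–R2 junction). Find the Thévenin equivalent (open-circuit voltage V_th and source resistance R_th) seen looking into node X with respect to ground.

V_th ≈ 12.0 mV, R_th ≈ 3.76 kΩ

V_th is the unloaded tap voltage: V_DC · R2/(R1+R2) = 14.0 × 0.8560 = 11.98 mV.
Looking into X with the source shorted: R_th = R1·R2/(R1+R2) = 4.390 × 26.1/30.49 = 3.758 kΩ.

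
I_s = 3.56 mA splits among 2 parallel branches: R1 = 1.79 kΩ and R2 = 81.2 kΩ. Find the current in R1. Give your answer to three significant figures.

I ≈ 3.48 mA

With just two branches, the current splits inversely with resistance.
I(R1) = 3.56 × 81.2/(1.79 + 81.2) = 3.56 × 0.9784 = 3.483 mA.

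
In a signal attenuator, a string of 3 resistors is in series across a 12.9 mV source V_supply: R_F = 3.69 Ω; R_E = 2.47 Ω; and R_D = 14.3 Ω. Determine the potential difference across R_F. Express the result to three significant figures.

Series total: ΣR = 3.69 + 2.47 + 14.3 = 20.46 Ω.
Voltage divider: V = V_supply · (3.690 / 20.46) = 12.9 × 0.1804 = 2.327 mV.

V ≈ 2.33 mV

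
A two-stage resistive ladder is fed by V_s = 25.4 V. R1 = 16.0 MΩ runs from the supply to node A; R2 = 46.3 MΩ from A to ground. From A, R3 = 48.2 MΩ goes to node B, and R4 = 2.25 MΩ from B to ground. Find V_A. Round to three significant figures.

V_A ≈ 15.3 V

Looking into the second stage from A: R3 + R4 = 50.45 MΩ appears in parallel with R2.
Effective lower resistance at A: R2 ‖ 50.45 = 24.14 MΩ.
V_A = 25.4 × 24.14/(16.0 + 24.14) = 15.28 V.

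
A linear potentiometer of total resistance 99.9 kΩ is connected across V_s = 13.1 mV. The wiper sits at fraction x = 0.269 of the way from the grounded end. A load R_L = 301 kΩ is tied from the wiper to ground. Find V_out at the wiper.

The pot divides into 73.03 kΩ above the wiper and 26.87 kΩ below.
R_L loads the lower segment: effective lower R = 24.67 kΩ.
V_out = 13.1 × 24.67/(73.03 + 24.67) = 3.308 mV.

V_out ≈ 3.31 mV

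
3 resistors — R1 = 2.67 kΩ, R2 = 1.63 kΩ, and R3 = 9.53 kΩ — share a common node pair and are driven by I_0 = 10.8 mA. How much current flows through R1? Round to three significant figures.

Total conductance ΣG = 1/2.67 + 1/1.63 + 1/9.53 = 1.093 (units of 1/kΩ).
By the current-divider rule, I = I_0 · G_k/ΣG = 10.8 × 0.3427 = 3.701 mA.

I ≈ 3.70 mA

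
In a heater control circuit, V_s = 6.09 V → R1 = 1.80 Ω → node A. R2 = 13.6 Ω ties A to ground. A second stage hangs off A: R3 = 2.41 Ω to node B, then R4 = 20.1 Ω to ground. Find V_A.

The second stage (R3 + R4 = 22.51 Ω) loads node A in parallel with R2.
R2 ‖ (R3+R4) = 8.478 Ω.
So V_A = 6.09 × 0.8249 = 5.023 V.

V_A ≈ 5.02 V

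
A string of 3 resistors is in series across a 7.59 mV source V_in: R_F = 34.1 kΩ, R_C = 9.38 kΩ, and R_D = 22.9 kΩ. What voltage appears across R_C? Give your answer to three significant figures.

Series total: ΣR = 34.1 + 9.38 + 22.9 = 66.38 kΩ.
V = V_in · R/ΣR = 7.59 × 0.1413 = 1.073 mV.

V ≈ 1.07 mV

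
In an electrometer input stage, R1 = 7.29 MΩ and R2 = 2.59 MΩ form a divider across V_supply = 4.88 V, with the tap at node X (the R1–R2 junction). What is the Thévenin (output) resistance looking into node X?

Looking into X with the source shorted: R_th = R1·R2/(R1+R2) = 7.290 × 2.59/9.880 = 1.911 MΩ.

R_th ≈ 1.91 MΩ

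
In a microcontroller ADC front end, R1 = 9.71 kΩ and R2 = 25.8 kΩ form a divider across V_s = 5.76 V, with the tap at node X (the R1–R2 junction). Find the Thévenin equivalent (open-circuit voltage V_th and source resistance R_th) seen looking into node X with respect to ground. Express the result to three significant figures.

With X open, the divider is unloaded: V_th = 5.76 × 25.8/35.51 = 4.185 V.
Zeroing V_s shorts the top of R1 to ground, so R_th = R1 ‖ R2 = 7.055 kΩ.

V_th ≈ 4.18 V, R_th ≈ 7.05 kΩ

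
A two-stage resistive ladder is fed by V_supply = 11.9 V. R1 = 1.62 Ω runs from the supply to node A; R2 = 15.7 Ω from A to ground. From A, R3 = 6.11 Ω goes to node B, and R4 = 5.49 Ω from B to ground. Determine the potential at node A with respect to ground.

V_A ≈ 9.57 V

The second stage (R3 + R4 = 11.60 Ω) loads node A in parallel with R2.
R2 ‖ (R3+R4) = 6.671 Ω.
So V_A = 11.9 × 0.8046 = 9.575 V.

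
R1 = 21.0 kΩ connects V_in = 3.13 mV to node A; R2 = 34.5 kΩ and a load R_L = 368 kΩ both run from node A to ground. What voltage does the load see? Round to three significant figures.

V_out ≈ 1.88 mV

The load sits in parallel with R2, giving an effective lower resistance R2' = R2·R_L/(R2+R_L) = 31.54 kΩ.
Now apply the divider: V_out = 3.13 × 0.6003 = 1.879 mV.
(Unloaded it would be 1.95 mV; the load pulls it down.)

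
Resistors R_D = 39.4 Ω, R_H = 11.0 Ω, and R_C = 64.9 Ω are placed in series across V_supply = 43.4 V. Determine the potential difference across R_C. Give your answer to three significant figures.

V ≈ 24.4 V

ΣR = 39.4 + 11.0 + 64.9 = 115.3 Ω.
V = V_supply · R/ΣR = 43.4 × 0.5629 = 24.43 V.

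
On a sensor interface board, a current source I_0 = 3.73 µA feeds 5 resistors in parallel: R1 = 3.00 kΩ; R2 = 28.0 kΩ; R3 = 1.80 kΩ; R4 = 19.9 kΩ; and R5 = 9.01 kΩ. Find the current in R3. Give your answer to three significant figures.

I ≈ 1.91 µA

Conductances: ΣG = 1/3.00 + 1/28.0 + 1/1.80 + 1/19.9 + 1/9.01 = 1.086 (1/kΩ).
By the current-divider rule, I = I_0 · G_k/ΣG = 3.73 × 0.5116 = 1.908 µA.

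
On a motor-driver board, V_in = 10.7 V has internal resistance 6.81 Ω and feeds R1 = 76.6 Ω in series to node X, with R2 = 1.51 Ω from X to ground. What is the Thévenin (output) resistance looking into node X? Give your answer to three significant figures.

R1' = 6.81 + 76.6 = 83.41 Ω (source resistance + R1).
Zeroing V_in shorts the top of R1' to ground, so R_th = R1' ‖ R2 = 1.483 Ω.

R_th ≈ 1.48 Ω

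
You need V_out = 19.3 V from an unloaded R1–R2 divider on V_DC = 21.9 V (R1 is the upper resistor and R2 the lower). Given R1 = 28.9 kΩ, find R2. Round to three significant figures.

V_out/V_DC = R2/(R1+R2) = 0.8813.
R2 = R1 · 0.8813/(1 − 0.8813) = 214.5 kΩ.

R2 ≈ 215 kΩ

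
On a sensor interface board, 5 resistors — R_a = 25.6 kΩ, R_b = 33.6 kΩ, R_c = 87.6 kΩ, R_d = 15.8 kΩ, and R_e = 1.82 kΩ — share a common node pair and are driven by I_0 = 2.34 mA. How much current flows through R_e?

I ≈ 1.86 mA

ΣG = 1/25.6 + 1/33.6 + 1/87.6 + 1/15.8 + 1/1.82 = 0.6930.
R_e takes the fraction G_k/ΣG = 0.5495/0.6930 = 0.7929, so I = 2.34 × 0.7929 = 1.855 mA.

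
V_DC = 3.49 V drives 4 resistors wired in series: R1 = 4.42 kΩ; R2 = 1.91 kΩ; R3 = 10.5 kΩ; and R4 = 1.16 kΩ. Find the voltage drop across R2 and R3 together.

Total series resistance ΣR = 4.42 + 1.91 + 10.5 + 1.16 = 17.99 kΩ.
R_{R2..R3} = 1.91 + 10.5 = 12.41 kΩ.
Voltage divider: V = V_DC · (12.41 / 17.99) = 3.49 × 0.6898 = 2.407 V.

V ≈ 2.41 V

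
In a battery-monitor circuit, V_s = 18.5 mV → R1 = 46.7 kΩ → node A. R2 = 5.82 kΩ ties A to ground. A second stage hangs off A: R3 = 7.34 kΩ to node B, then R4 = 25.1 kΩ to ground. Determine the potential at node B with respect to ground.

V_B ≈ 1.37 mV

The second stage (R3 + R4 = 32.44 kΩ) loads node A in parallel with R2.
R2 ‖ (R3+R4) = 4.935 kΩ.
First divider: V_A = V_s · 4.935/(46.7 + 4.935) = 1.768 mV.
Stage 2 is unloaded, so V_B = V_A · R4/(R3+R4) = 1.768 × 25.1/32.44 = 1.368 mV.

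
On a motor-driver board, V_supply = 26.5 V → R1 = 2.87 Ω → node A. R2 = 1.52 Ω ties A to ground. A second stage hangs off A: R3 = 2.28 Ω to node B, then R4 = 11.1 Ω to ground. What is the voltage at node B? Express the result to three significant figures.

V_B ≈ 7.09 V

Looking into the second stage from A: R3 + R4 = 13.38 Ω appears in parallel with R2.
Effective lower resistance at A: R2 ‖ 13.38 = 1.365 Ω.
So V_A = 26.5 × 0.3223 = 8.541 V.
Stage 2 is unloaded, so V_B = V_A · R4/(R3+R4) = 8.541 × 11.1/13.38 = 7.086 V.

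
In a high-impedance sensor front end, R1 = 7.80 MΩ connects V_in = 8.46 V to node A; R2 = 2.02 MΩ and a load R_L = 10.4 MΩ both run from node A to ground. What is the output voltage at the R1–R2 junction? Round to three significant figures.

V_out ≈ 1.51 V

First combine the lower leg with the load: R2 ‖ R_L = 1.691 MΩ.
Then V_out = V_in · R2'/(R1 + R2') = 8.46 × 1.691/9.491 = 1.508 V.
(Unloaded it would be 1.74 V; the load pulls it down.)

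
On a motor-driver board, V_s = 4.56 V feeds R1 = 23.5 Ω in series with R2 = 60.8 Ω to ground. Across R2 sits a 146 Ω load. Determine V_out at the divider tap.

V_out ≈ 2.95 V

R2 ‖ R_L = (60.8 × 146)/(60.8 + 146) = 42.92 Ω.
Voltage divider with the loaded lower leg: V_out = 4.56 × 42.92/(23.5 + 42.92) = 4.56 × 0.6462 = 2.947 V.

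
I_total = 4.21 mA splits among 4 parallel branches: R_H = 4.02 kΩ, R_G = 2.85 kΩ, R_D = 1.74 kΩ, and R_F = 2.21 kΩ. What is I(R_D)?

Total conductance ΣG = 1/4.02 + 1/2.85 + 1/1.74 + 1/2.21 = 1.627 (units of 1/kΩ).
Current divider: I(R_D) = I_total · G_k/ΣG = 4.21 × (0.5747/1.627) = 4.21 × 0.3533 = 1.487 mA.

I ≈ 1.49 mA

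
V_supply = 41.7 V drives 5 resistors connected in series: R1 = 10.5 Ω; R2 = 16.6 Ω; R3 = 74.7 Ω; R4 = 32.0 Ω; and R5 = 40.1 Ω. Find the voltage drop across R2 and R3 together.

ΣR = 10.5 + 16.6 + 74.7 + 32.0 + 40.1 = 173.9 Ω.
R_{R2..R3} = 16.6 + 74.7 = 91.30 Ω.
Voltage divider: V = V_supply · (91.30 / 173.9) = 41.7 × 0.5250 = 21.89 V.

V ≈ 21.9 V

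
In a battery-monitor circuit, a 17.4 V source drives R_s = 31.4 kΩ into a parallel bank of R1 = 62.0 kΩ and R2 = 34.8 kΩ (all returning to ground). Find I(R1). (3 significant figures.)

Combine the parallel branches: R_p = (1/62.0 + 1/34.8)⁻¹ = 22.29 kΩ.
V_A = 17.4 × 22.29/53.69 = 7.224 V.
Branch current I = V_A/R1 = 7.224/62.0 = 0.1165 mA.

I ≈ 0.117 mA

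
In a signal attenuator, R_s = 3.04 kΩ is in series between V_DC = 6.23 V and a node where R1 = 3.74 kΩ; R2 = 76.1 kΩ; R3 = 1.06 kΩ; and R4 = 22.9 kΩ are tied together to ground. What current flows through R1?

Parallel bank: R_p = 1/(1/3.74 + 1/76.1 + 1/1.06 + 1/22.9) = 0.7889 kΩ.
Node voltage V_A = V_DC · R_p/(R_s + R_p) = 6.23 × 0.2060 = 1.284 V.
Branch current I = V_A/R1 = 1.284/3.74 = 0.3432 mA.

I ≈ 0.343 mA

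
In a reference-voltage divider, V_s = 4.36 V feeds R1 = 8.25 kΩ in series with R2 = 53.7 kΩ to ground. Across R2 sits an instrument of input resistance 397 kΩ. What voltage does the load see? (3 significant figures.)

V_out ≈ 3.71 V

The load sits in parallel with R2, giving an effective lower resistance R2' = R2·R_L/(R2+R_L) = 47.30 kΩ.
Now apply the divider: V_out = 4.36 × 0.8515 = 3.712 V.
(Unloaded it would be 3.78 V; the load pulls it down.)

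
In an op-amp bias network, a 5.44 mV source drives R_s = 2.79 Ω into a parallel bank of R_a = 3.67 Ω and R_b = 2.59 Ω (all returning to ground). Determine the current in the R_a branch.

Equivalent of the parallel group: R_p = 1.518 Ω.
V_A by voltage divider: V_A = 5.44 × 1.518/(2.79 + 1.518) = 1.917 mV.
I(R_a) = V_A / R_a = 1.917/3.67 = 0.5224 mA.

I ≈ 0.522 mA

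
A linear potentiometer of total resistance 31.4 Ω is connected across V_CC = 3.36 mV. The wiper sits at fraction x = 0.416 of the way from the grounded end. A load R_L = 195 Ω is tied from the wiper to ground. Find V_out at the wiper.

V_out ≈ 1.35 mV

The pot divides into 18.34 Ω above the wiper and 13.06 Ω below.
(x·R_p) ‖ R_L = 12.24 Ω.
Then V_out = V_CC · 12.24/(18.34 + 12.24) = 1.345 mV.
(Unloaded: V_out = x·V_CC = 1.40 mV.)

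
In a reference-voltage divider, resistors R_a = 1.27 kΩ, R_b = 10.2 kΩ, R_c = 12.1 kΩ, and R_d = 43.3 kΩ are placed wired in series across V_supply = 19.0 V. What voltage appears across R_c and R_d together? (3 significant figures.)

ΣR = 1.27 + 10.2 + 12.1 + 43.3 = 66.87 kΩ.
R_{R_c..R_d} = 12.1 + 43.3 = 55.40 kΩ.
Voltage divider: V = V_supply · (55.40 / 66.87) = 19.0 × 0.8285 = 15.74 V.

V ≈ 15.7 V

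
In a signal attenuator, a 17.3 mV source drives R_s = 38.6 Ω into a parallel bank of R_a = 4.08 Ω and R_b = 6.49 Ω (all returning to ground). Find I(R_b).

Parallel bank: R_p = 1/(1/4.08 + 1/6.49) = 2.505 Ω.
V_A by voltage divider: V_A = 17.3 × 2.505/(38.6 + 2.505) = 1.054 mV.
Branch current I = V_A/R_b = 1.054/6.49 = 0.1625 mA.

I ≈ 0.162 mA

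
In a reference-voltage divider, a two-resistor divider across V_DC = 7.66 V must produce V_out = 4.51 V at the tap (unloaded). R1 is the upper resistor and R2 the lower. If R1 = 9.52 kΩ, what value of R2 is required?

Required fraction k = V_out/V_DC = 0.5888.
R2 = R1 · 0.5888/(1 − 0.5888) = 13.63 kΩ.

R2 ≈ 13.6 kΩ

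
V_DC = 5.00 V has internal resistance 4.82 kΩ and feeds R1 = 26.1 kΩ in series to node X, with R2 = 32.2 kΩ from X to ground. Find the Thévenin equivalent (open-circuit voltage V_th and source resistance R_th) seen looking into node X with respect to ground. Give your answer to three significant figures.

V_th ≈ 2.55 V, R_th ≈ 15.8 kΩ

R1' = 4.82 + 26.1 = 30.92 kΩ (source resistance + R1).
V_th is the unloaded tap voltage: V_DC · R2/(R1'+R2) = 5.00 × 0.5101 = 2.551 V.
With V_DC suppressed (replaced by a short), R_th = R1' ‖ R2 = (30.92 × 32.2)/(30.92 + 32.2) = 15.77 kΩ.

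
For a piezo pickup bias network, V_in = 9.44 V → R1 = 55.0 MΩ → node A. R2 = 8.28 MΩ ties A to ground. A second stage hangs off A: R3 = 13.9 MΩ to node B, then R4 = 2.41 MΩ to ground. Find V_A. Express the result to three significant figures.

V_A ≈ 0.857 V

Node A sees R2 in parallel with the series input of stage 2, R3 + R4 = 16.31 MΩ.
Effective lower resistance at A: R2 ‖ 16.31 = 5.492 MΩ.
V_A = 9.44 × 5.492/(55.0 + 5.492) = 0.8570 V.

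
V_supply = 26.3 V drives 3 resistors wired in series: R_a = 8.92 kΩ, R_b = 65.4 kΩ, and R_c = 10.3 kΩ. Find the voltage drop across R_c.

V ≈ 3.20 V

Series total: ΣR = 8.92 + 65.4 + 10.3 = 84.62 kΩ.
Voltage divider: V = V_supply · (10.30 / 84.62) = 26.3 × 0.1217 = 3.201 V.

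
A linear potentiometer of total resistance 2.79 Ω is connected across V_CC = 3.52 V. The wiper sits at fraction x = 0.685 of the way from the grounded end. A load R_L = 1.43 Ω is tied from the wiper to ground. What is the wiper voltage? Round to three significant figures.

Split the track: R_lower = x·R_p = 1.911 Ω, R_upper = (1−x)·R_p = 0.8788 Ω.
(x·R_p) ‖ R_L = 0.8180 Ω.
Loaded-divider output: V_out = 3.52 × 0.4821 = 1.697 V.

V_out ≈ 1.70 V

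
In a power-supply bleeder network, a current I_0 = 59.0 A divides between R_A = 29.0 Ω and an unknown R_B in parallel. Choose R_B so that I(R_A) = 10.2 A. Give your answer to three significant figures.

R_B ≈ 6.06 Ω

In a two-way split, I_A/I_0 = R_B/(R_A + R_B).
With f = 0.1729, R_B = R_A · f/(1−f) = 29.0 × 0.2090 = 6.061 Ω.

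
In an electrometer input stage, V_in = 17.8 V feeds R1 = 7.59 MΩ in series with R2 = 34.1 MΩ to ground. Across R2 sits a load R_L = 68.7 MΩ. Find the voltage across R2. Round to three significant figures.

R2 ‖ R_L = (34.1 × 68.7)/(34.1 + 68.7) = 22.79 MΩ.
Now apply the divider: V_out = 17.8 × 0.7502 = 13.35 V.

V_out ≈ 13.4 V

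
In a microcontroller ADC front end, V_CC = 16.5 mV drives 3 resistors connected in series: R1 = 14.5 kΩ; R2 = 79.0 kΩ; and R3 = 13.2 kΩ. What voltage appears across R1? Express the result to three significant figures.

Series total: ΣR = 14.5 + 79.0 + 13.2 = 106.7 kΩ.
V = V_CC · R/ΣR = 16.5 × 0.1359 = 2.242 mV.

V ≈ 2.24 mV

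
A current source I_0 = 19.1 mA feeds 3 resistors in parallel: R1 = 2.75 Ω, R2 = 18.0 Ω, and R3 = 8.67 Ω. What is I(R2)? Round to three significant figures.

I ≈ 1.99 mA

ΣG = 1/2.75 + 1/18.0 + 1/8.67 = 0.5345.
R2 takes the fraction G_k/ΣG = 0.05556/0.5345 = 0.1039, so I = 19.1 × 0.1039 = 1.985 mA.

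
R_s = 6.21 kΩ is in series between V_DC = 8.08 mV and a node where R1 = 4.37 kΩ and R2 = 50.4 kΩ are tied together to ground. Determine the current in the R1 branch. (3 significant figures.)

I ≈ 0.727 µA

Combine the parallel branches: R_p = (1/4.37 + 1/50.4)⁻¹ = 4.021 kΩ.
V_A by voltage divider: V_A = 8.08 × 4.021/(6.21 + 4.021) = 3.176 mV.
Branch current I = V_A/R1 = 3.176/4.37 = 0.7267 µA.
(Check via current divider: I_total = 0.7897 µA; share G_k/ΣG = 0.9202 → same result.)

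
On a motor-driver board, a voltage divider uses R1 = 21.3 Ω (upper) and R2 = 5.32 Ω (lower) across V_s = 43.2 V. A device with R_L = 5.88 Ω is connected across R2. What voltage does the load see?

V_out ≈ 5.01 V

The load sits in parallel with R2, giving an effective lower resistance R2' = R2·R_L/(R2+R_L) = 2.793 Ω.
Then V_out = V_s · R2'/(R1 + R2') = 43.2 × 2.793/24.09 = 5.008 V.
(Unloaded it would be 8.63 V; the load pulls it down.)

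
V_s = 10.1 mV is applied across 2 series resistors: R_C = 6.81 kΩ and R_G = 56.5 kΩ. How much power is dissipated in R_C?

P ≈ 0.173 nW

Series current I = V_s/ΣR = 10.1/63.31 = 0.1595 µA.
V(R_C) = I·R = 1.086 mV; P = V·I = 1.086 × 0.1595 = 0.1733 nW.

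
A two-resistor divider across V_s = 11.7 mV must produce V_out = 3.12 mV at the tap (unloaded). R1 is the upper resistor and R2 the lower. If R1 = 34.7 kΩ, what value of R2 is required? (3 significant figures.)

The divider ratio is R2/(R1+R2) = 3.12/11.7 = 0.2667.
So R2 = R1 · V_out/(V_s − V_out) = 34.7 × 3.12/(11.7 − 3.12) = 34.7 × 0.3636 = 12.62 kΩ.

R2 ≈ 12.6 kΩ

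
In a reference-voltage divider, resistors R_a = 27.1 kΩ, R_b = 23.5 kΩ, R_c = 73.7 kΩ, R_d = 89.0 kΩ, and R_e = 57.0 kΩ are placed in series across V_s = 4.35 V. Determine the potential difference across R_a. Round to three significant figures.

Series total: ΣR = 27.1 + 23.5 + 73.7 + 89.0 + 57.0 = 270.3 kΩ.
V = V_s · R/ΣR = 4.35 × 0.1003 = 0.4361 V.

V ≈ 0.436 V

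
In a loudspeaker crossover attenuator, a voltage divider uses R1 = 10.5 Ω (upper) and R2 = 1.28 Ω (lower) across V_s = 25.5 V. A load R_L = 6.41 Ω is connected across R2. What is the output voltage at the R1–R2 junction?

V_out ≈ 2.35 V

R2 ‖ R_L = (1.28 × 6.41)/(1.28 + 6.41) = 1.067 Ω.
Now apply the divider: V_out = 25.5 × 0.09224 = 2.352 V.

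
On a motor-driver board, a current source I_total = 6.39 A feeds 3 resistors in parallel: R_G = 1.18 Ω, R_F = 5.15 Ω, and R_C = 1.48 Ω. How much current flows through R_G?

I ≈ 3.15 A

ΣG = 1/1.18 + 1/5.15 + 1/1.48 = 1.717.
R_G takes the fraction G_k/ΣG = 0.8475/1.717 = 0.4935, so I = 6.39 × 0.4935 = 3.153 A.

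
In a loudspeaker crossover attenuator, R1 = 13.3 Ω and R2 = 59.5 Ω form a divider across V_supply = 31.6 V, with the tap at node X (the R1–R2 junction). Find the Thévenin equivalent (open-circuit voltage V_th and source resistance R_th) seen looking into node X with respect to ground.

V_th ≈ 25.8 V, R_th ≈ 10.9 Ω

V_th is the unloaded tap voltage: V_supply · R2/(R1+R2) = 31.6 × 0.8173 = 25.83 V.
Zeroing V_supply shorts the top of R1 to ground, so R_th = R1 ‖ R2 = 10.87 Ω.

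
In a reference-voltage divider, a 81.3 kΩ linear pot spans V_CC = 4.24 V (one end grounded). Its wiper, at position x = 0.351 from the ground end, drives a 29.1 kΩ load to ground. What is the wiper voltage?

V_out ≈ 0.909 V

Split the track: R_lower = x·R_p = 28.54 kΩ, R_upper = (1−x)·R_p = 52.76 kΩ.
Lower segment in parallel with the load: 28.54 ‖ 29.1 = 14.41 kΩ.
Then V_out = V_CC · 14.41/(52.76 + 14.41) = 0.9094 V.
(Unloaded: V_out = x·V_CC = 1.49 V.)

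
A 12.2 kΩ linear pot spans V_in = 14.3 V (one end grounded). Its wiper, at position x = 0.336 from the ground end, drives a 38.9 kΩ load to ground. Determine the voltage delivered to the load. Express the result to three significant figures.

V_out ≈ 4.49 V

Lower segment x·R_p = 4.099 kΩ; upper segment (1−x)·R_p = 8.101 kΩ.
Lower segment in parallel with the load: 4.099 ‖ 38.9 = 3.708 kΩ.
Loaded-divider output: V_out = 14.3 × 0.3140 = 4.491 V.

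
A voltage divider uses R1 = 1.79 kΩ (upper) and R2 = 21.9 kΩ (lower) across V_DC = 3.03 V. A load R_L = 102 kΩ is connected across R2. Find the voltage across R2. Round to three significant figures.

V_out ≈ 2.76 V

R2 ‖ R_L = (21.9 × 102)/(21.9 + 102) = 18.03 kΩ.
Now apply the divider: V_out = 3.03 × 0.9097 = 2.756 V.
(Unloaded it would be 2.80 V; the load pulls it down.)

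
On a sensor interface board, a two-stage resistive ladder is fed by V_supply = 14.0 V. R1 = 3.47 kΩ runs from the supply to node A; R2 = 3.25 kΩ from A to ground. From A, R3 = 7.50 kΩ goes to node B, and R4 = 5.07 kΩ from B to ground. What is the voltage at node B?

V_B ≈ 2.41 V

The second stage (R3 + R4 = 12.57 kΩ) loads node A in parallel with R2.
R2 ‖ (R3+R4) = 2.582 kΩ.
V_A = 14.0 × 2.582/(3.47 + 2.582) = 5.973 V.
V_B = V_A × 0.4033 = 2.409 V.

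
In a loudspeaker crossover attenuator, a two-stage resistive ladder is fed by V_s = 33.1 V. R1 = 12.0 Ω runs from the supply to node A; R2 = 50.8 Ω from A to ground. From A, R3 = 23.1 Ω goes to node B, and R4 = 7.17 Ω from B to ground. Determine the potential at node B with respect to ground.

Node A sees R2 in parallel with the series input of stage 2, R3 + R4 = 30.27 Ω.
R2 ‖ (R3+R4) = 18.97 Ω.
V_A = 33.1 × 18.97/(12.0 + 18.97) = 20.27 V.
Then the unloaded second divider: V_B = V_A × R4/(R3+R4) = 20.27 × 0.2369 = 4.802 V.

V_B ≈ 4.80 V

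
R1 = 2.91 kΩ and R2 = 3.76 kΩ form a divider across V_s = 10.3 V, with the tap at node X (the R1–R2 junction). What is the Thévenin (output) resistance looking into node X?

Looking into X with the source shorted: R_th = R1·R2/(R1+R2) = 2.910 × 3.76/6.670 = 1.640 kΩ.

R_th ≈ 1.64 kΩ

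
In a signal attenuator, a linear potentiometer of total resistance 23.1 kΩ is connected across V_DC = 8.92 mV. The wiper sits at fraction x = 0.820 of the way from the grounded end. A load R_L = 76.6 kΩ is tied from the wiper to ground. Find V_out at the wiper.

V_out ≈ 7.00 mV

Lower segment x·R_p = 18.94 kΩ; upper segment (1−x)·R_p = 4.158 kΩ.
R_L loads the lower segment: effective lower R = 15.19 kΩ.
V_out = 8.92 × 15.19/(4.158 + 15.19) = 7.003 mV.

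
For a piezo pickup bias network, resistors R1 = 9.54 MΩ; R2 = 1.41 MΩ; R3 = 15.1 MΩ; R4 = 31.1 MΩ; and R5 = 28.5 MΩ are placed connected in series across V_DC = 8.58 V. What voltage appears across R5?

Series total: ΣR = 9.54 + 1.41 + 15.1 + 31.1 + 28.5 = 85.65 MΩ.
By the voltage-divider rule, V = 8.58 × 28.50/85.65 = 2.855 V.

V ≈ 2.85 V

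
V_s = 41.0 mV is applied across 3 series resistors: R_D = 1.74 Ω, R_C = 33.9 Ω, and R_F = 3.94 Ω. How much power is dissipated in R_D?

Series current I = V_s/ΣR = 41.0/39.58 = 1.036 mA.
P(R_D) = I²·R_D = (1.036)² × 1.74 = 1.867 µW.

P ≈ 1.87 µW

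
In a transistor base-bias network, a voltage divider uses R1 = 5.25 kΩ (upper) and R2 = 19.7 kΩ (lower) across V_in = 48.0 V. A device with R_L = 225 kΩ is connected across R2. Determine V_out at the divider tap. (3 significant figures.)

First combine the lower leg with the load: R2 ‖ R_L = 18.11 kΩ.
Then V_out = V_in · R2'/(R1 + R2') = 48.0 × 18.11/23.36 = 37.21 V.

V_out ≈ 37.2 V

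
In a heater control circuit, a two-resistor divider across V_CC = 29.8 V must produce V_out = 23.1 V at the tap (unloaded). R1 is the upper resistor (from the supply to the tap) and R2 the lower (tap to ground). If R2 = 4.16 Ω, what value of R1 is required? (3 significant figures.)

V_out/V_CC = R2/(R1+R2) = 0.7752.
So R1 = R2 · (V_CC/V_out − 1) = 4.16 × (29.8/23.1 − 1) = 4.16 × 0.2900 = 1.207 Ω.

R1 ≈ 1.21 Ω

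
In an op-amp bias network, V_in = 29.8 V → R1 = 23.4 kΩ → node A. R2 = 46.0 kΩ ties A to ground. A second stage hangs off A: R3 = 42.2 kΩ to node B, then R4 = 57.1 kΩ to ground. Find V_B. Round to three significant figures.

V_B ≈ 9.82 V

Looking into the second stage from A: R3 + R4 = 99.30 kΩ appears in parallel with R2.
Effective lower resistance at A: R2 ‖ 99.30 = 31.44 kΩ.
So V_A = 29.8 × 0.5733 = 17.08 V.
Stage 2 is unloaded, so V_B = V_A · R4/(R3+R4) = 17.08 × 57.1/99.30 = 9.824 V.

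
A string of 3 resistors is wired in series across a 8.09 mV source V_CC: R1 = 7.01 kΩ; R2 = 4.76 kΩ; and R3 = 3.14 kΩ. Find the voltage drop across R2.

ΣR = 7.01 + 4.76 + 3.14 = 14.91 kΩ.
V = V_CC · R/ΣR = 8.09 × 0.3192 = 2.583 mV.

V ≈ 2.58 mV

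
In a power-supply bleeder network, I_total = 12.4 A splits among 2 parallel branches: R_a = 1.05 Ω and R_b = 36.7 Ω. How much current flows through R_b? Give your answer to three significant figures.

With just two branches, the current splits inversely with resistance.
So I = 12.4 × 1.05/37.75 = 0.3449 A.

I ≈ 0.345 A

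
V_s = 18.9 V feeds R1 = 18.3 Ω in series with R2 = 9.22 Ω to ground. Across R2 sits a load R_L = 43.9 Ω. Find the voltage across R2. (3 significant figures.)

V_out ≈ 5.56 V

R2 ‖ R_L = (9.22 × 43.9)/(9.22 + 43.9) = 7.620 Ω.
Voltage divider with the loaded lower leg: V_out = 18.9 × 7.620/(18.3 + 7.620) = 18.9 × 0.2940 = 5.556 V.
(Unloaded it would be 6.33 V; the load pulls it down.)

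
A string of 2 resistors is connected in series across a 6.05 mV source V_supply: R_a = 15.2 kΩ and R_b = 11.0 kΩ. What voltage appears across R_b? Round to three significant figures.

V ≈ 2.54 mV

Total series resistance ΣR = 15.2 + 11.0 = 26.20 kΩ.
V = V_supply · R/ΣR = 6.05 × 0.4198 = 2.540 mV.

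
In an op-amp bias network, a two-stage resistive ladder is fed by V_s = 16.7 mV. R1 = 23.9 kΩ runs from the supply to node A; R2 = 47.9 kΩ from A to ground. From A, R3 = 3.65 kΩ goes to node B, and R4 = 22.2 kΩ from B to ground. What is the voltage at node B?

Looking into the second stage from A: R3 + R4 = 25.85 kΩ appears in parallel with R2.
R2 ‖ (R3+R4) = 16.79 kΩ.
V_A = 16.7 × 16.79/(23.9 + 16.79) = 6.891 mV.
Then the unloaded second divider: V_B = V_A × R4/(R3+R4) = 6.891 × 0.8588 = 5.918 mV.

V_B ≈ 5.92 mV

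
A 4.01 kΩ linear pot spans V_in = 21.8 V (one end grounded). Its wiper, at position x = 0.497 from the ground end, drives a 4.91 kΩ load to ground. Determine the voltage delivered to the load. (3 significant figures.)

V_out ≈ 9.00 V

Lower segment x·R_p = 1.993 kΩ; upper segment (1−x)·R_p = 2.017 kΩ.
R_L loads the lower segment: effective lower R = 1.418 kΩ.
V_out = 21.8 × 1.418/(2.017 + 1.418) = 8.998 V.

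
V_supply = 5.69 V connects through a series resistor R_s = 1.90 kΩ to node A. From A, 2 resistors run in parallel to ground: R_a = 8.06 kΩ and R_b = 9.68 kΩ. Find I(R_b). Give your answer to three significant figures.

Parallel bank: R_p = 1/(1/8.06 + 1/9.68) = 4.398 kΩ.
V_A by voltage divider: V_A = 5.69 × 4.398/(1.90 + 4.398) = 3.973 V.
I(R_b) = V_A / R_b = 3.973/9.68 = 0.4105 mA.

I ≈ 0.410 mA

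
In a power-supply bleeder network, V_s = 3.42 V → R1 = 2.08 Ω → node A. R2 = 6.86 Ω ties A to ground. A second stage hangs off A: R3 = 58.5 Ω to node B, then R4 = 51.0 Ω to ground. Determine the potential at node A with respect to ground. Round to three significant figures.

V_A ≈ 2.59 V

Node A sees R2 in parallel with the series input of stage 2, R3 + R4 = 109.5 Ω.
Effective lower resistance at A: R2 ‖ 109.5 = 6.456 Ω.
First divider: V_A = V_s · 6.456/(2.08 + 6.456) = 2.587 V.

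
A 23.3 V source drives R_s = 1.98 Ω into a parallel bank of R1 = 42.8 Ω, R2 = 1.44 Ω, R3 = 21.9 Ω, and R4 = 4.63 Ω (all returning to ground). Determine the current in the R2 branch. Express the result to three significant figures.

Equivalent of the parallel group: R_p = 1.021 Ω.
V_A by voltage divider: V_A = 23.3 × 1.021/(1.98 + 1.021) = 7.927 V.
Branch current I = V_A/R2 = 7.927/1.44 = 5.505 A.

I ≈ 5.50 A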